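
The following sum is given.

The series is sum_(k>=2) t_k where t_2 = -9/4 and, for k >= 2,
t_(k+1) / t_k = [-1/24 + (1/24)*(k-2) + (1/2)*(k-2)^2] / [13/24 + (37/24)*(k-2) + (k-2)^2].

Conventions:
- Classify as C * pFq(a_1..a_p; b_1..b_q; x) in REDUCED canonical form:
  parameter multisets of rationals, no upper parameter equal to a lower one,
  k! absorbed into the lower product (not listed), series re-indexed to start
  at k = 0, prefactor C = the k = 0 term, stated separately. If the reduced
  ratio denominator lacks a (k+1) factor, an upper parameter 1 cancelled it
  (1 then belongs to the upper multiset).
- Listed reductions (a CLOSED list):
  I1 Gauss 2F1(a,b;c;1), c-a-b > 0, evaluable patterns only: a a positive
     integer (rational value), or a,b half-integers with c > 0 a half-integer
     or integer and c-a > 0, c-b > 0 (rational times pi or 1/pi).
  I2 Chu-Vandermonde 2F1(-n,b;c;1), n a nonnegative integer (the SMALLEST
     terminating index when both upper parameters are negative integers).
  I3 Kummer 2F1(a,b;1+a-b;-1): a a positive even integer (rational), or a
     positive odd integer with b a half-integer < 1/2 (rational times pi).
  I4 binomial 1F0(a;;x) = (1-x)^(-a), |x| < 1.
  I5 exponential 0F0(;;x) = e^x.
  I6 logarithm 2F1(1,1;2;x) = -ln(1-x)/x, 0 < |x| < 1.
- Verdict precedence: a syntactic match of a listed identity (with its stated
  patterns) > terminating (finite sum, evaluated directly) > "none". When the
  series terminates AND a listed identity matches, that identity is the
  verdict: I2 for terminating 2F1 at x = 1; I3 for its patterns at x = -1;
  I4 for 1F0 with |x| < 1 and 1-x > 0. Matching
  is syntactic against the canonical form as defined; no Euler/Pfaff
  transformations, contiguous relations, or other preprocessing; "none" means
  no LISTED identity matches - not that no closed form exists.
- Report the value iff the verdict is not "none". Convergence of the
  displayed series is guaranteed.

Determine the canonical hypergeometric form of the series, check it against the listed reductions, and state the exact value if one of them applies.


Prefactor -9/4, argument 1/2: 2F1 with upper {-1/4, 1/3} over lower {13/24}. Verdict: none (x = 1/2): each listed identity misses the multisets {-1/4, 1/3} ; {13/24}.

Key step: t_0 being -9/4, factor the ratio over Q (prefactor -9/4): negated roots = parameters.
Consecutive-term ratio: r(k) = (1/2) * (k-1/4) (k+1/3) / [(k+13/24) (k+1)] - poly over poly, x = (1/2) from leading terms; C = -9/4 at k = 0.


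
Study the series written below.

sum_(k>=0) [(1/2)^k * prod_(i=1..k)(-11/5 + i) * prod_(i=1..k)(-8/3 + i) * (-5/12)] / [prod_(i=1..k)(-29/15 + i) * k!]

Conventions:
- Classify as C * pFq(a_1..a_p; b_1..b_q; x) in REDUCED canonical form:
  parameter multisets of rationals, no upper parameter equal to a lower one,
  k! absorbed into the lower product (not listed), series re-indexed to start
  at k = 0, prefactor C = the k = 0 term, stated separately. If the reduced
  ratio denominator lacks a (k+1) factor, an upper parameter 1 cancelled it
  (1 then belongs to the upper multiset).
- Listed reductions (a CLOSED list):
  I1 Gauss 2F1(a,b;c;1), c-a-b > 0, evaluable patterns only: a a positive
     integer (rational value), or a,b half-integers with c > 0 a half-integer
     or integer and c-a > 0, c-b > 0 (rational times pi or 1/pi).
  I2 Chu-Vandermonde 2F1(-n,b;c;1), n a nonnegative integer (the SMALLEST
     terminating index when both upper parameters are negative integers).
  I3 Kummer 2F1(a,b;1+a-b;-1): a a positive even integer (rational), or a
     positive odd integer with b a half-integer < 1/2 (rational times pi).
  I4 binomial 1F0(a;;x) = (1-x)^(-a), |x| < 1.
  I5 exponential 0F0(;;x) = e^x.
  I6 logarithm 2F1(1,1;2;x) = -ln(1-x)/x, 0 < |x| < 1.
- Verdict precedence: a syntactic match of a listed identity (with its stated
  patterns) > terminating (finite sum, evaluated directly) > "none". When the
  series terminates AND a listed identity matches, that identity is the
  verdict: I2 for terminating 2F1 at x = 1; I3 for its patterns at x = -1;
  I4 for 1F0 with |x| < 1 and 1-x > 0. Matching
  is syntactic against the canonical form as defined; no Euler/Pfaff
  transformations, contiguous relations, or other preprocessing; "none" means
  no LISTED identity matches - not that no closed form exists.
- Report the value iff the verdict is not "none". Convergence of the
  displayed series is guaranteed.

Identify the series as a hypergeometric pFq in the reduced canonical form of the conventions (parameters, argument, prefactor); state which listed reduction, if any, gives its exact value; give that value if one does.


Canonical form: C = -5/12 times 2F1 with upper {-5/3, -6/5}, lower {-14/15}, x = 1/2. Verdict: none - this 2F1 at x = 1/2 matches no listed pattern, and upper {-5/3, -6/5} holds no stopper.

Key observation: t_0 being -5/12, the running product (prefactor -5/12) telescopes to a rising factorial.
Ratio: r(k) = (1/2) * (k-5/3) (k-6/5) / [(k-14/15) (k+1)] - poly over poly, x = (1/2) from leading terms; C = -5/12 at k = 0.


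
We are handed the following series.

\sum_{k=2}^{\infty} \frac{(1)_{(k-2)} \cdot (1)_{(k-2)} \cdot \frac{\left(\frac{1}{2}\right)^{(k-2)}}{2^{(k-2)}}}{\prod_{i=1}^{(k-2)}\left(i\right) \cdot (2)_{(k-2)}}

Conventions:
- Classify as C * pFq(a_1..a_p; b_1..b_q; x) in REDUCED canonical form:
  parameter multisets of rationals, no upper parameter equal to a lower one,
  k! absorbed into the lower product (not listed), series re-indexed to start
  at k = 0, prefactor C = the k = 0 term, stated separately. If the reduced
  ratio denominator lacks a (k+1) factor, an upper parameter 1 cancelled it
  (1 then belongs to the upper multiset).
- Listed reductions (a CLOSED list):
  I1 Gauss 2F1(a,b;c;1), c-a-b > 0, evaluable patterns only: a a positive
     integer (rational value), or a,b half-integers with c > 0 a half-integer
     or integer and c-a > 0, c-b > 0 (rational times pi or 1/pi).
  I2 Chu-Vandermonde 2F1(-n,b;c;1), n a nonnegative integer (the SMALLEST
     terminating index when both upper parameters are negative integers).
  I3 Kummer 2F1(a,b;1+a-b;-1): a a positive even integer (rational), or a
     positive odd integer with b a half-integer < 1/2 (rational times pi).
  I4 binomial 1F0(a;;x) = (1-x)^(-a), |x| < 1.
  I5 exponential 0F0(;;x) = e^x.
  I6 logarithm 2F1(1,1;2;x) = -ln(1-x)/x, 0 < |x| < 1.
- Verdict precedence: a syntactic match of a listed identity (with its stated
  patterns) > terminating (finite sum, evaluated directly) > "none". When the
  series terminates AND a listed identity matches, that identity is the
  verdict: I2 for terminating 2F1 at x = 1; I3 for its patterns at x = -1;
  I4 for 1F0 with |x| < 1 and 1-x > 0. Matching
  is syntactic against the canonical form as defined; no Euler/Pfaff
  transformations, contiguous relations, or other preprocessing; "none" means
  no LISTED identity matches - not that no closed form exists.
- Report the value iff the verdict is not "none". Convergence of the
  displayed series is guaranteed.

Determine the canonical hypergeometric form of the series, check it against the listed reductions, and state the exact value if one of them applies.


The series (x = \frac{1}{4}) is 2F1: upper {1, 1}, lower {2}, prefactor 1. Verdict: logarithm (I6) fires (the logarithm: parameters (1,1;2), x = \frac{1}{4}). Hence: \left(-4\right) \cdot \ln\left(\frac{3}{4}\right).

Structural cue: with t_0 = 1, the two k-th powers (C = 1, x = 1/4) combine into one argument.
Step ratio: r(k) = \frac{1}{4} * (k+1) (k+1) / [(k+2) (k+1)] - rational in k. x = \frac{1}{4}; t_0 = 1; negate the roots.


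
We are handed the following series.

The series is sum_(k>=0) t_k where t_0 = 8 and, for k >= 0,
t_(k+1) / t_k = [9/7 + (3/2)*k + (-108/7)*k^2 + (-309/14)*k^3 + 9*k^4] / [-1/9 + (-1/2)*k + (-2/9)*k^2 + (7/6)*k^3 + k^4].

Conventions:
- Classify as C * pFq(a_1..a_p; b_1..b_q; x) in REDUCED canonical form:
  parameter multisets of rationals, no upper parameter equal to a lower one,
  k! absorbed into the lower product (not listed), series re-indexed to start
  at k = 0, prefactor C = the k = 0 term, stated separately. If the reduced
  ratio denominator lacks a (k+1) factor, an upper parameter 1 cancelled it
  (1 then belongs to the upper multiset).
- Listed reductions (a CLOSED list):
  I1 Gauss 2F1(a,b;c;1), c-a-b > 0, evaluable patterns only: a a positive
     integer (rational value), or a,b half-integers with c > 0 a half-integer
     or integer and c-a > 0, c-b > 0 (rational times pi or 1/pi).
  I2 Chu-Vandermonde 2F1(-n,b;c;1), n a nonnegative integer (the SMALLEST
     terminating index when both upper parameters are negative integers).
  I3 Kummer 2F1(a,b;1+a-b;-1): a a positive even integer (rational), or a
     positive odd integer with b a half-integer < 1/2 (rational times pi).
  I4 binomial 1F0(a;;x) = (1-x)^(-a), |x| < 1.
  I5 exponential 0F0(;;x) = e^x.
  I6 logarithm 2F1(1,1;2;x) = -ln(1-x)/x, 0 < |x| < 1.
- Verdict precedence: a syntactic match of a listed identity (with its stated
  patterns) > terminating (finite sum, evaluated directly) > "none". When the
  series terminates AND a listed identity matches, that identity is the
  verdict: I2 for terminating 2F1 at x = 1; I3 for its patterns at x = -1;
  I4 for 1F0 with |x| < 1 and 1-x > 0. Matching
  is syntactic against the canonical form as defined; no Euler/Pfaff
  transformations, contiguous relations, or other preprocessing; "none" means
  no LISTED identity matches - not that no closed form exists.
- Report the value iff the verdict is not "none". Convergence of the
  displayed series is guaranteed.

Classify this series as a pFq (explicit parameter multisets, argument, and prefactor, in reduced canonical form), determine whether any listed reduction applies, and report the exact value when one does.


Classification (C = 8): 2F1 with upper {-3, -2/7}, lower {-2/3}, argument x = 9. Verdict: terminating (-3 upstairs). 4 nonzero terms in all; added directly. Sum: -1778608/343.

Key observation: x = 9 and factor the ratio over Q (C = 8): negated roots = parameters.
Term ratio: r(k) = 9 * (k-3) (k-2/7) / [(k-2/3) (k+1)] - poly over poly, x = 9 from leading terms; C = 8 at k = 0.


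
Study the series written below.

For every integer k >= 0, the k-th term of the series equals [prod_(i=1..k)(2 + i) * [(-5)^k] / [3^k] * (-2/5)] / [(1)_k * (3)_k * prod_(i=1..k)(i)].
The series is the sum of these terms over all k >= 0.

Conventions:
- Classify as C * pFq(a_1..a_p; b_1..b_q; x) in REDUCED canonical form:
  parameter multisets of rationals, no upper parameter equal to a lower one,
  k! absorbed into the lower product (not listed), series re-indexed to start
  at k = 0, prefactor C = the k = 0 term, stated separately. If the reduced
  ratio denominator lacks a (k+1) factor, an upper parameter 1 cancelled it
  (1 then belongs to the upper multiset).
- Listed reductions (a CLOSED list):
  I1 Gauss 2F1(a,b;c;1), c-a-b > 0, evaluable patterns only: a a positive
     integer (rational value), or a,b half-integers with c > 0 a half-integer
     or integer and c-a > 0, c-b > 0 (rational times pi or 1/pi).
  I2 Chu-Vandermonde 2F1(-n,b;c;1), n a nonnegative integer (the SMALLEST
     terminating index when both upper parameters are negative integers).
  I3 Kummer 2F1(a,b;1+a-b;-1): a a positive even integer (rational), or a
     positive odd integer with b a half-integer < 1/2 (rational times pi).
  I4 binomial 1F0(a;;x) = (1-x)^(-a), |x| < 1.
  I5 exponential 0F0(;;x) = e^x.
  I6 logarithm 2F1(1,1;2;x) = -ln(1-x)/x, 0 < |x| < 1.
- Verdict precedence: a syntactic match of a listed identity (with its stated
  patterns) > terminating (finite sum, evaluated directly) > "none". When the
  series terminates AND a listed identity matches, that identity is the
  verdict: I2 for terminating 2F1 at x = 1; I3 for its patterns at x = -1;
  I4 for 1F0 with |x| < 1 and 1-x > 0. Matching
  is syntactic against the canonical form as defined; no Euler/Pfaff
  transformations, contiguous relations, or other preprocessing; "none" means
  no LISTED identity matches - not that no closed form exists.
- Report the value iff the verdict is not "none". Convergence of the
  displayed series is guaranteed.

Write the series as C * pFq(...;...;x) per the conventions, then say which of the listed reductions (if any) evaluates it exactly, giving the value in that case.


Reduced: x = -5/3, 0F1, upper = {-}, lower = {1}, C = -2/5. Verdict: none. No listed pattern accepts 0F1(-; 1; -5/3).

First insight: t_0 being -2/5, the running product (prefactor -2/5) telescopes to a rising factorial.
Step ratio: r(k) = (-5/3) * 1 / [(k+1) (k+1)] - rational in k. x = (-5/3); t_0 = -2/5; negate the roots.


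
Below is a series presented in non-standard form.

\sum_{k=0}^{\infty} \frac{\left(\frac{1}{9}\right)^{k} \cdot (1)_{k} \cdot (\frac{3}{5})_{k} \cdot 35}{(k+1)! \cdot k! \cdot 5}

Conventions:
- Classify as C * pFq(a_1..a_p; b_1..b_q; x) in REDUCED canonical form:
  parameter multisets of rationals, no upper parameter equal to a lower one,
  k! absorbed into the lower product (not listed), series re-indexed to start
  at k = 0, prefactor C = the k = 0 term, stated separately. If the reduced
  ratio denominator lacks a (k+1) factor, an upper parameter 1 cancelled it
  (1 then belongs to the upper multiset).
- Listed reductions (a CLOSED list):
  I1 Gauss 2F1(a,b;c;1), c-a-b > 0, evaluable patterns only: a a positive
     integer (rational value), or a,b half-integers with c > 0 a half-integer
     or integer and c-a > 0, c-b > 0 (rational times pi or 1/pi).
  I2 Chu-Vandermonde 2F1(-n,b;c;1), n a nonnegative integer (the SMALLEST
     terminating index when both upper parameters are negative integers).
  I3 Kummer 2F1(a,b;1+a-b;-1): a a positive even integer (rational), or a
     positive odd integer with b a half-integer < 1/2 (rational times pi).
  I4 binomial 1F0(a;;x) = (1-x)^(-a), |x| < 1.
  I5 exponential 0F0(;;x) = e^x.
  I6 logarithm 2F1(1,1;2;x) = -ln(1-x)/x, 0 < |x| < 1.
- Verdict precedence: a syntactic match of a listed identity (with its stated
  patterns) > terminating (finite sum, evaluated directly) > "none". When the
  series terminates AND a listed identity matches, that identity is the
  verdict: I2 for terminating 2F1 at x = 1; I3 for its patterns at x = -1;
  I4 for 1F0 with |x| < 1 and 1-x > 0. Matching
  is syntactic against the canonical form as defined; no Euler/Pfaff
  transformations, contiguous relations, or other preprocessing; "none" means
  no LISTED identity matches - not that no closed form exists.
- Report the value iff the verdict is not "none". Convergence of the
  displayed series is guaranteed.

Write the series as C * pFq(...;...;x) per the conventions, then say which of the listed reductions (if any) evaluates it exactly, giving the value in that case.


x = \frac{1}{9} here; the reduced form reads 2F1, upper {\frac{3}{5}, 1}, lower {2}, C = 7. Verdict: none. Every listed pattern misses the 2F1 form at \frac{1}{9}, upper {\frac{3}{5}, 1}.

First insight: t_0 = 7 here, and the constant factors (C = 7, x = 1/9) combine into one prefactor.
Step ratio: r(k) = \frac{1}{9} * (k+\frac{3}{5}) (k+1) / [(k+2) (k+1)] - rational; roots negated = parameters, x = \frac{1}{9}, C = 7.


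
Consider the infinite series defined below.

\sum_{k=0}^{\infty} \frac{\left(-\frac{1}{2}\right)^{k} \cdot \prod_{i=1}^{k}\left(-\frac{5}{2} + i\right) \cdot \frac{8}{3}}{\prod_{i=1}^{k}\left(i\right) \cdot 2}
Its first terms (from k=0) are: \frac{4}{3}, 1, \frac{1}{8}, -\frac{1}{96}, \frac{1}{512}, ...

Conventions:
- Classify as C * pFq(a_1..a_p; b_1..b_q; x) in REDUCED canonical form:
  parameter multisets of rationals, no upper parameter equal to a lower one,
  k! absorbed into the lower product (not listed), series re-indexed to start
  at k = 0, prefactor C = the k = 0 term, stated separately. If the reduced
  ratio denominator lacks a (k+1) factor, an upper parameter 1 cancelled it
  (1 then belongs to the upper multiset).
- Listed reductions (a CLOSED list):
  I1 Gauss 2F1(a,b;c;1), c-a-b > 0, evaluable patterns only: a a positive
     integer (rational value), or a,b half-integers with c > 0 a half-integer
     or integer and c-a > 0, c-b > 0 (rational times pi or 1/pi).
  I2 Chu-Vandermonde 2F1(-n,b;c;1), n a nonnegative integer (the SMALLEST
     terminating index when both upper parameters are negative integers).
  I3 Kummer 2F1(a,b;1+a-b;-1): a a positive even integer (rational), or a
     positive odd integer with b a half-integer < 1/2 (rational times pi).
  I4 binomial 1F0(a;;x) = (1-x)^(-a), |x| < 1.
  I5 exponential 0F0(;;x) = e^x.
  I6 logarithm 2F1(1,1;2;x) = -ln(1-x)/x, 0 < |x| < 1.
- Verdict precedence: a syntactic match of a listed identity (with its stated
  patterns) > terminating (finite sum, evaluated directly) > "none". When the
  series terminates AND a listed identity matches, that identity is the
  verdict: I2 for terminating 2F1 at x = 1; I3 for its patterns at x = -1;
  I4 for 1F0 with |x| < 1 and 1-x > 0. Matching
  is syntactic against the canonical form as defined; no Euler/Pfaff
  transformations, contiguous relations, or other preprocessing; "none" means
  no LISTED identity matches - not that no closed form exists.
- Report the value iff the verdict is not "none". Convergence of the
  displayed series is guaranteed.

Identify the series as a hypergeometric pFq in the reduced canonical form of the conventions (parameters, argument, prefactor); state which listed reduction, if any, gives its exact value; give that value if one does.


Classification (C = \frac{4}{3}): 1F0 with upper {-\frac{3}{2}}, lower {-}, argument x = -\frac{1}{2}. Verdict: this is the I4 binomial reduction (the 1F0 binomial series: exponent 3/2, x = -\frac{1}{2}). Hence: \frac{4}{3} \cdot \left(\frac{3}{2}\right)^{\frac{3}{2}}.

The tell: x = -\frac{1}{2} and the constant factors (prefactor 4/3) combine into one prefactor.
Adjacent-term ratio: r(k) = -\frac{1}{2} * (k-\frac{3}{2}) / [(k+1)] - rational in k, leading ratio -\frac{1}{2}; with t_0 = \frac{4}{3}, classification follows.


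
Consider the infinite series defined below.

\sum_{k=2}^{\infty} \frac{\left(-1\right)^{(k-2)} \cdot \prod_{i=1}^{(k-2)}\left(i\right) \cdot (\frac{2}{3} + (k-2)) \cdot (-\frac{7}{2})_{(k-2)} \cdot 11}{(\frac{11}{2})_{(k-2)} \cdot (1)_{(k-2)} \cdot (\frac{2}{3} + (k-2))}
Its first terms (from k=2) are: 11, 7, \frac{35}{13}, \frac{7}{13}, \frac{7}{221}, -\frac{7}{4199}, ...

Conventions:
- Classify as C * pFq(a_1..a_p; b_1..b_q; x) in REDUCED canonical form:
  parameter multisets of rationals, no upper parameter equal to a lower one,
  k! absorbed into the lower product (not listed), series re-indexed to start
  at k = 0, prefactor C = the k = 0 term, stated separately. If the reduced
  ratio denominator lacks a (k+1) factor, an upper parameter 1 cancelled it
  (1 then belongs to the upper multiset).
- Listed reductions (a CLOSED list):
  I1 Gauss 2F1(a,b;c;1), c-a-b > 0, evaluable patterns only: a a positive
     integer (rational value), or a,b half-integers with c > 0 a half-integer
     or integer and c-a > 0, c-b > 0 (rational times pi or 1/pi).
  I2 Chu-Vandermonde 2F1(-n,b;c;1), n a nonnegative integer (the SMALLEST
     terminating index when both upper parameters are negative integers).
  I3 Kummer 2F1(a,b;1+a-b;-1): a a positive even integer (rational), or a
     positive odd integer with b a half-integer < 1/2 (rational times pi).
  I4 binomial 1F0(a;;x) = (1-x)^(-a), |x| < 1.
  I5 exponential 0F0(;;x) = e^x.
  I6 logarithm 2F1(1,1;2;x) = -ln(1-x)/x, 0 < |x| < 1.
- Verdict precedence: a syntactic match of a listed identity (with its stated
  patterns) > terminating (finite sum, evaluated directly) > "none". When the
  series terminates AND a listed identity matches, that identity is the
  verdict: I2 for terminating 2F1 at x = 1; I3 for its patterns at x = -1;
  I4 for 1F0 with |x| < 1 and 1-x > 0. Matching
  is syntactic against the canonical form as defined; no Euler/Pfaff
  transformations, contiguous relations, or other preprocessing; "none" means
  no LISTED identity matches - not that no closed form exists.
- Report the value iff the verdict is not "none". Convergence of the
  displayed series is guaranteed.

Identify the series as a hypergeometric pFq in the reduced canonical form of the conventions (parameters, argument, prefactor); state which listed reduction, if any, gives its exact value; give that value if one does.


At argument -1: a 2F1 with upper {-\frac{7}{2}, 1}, lower {\frac{11}{2}}, scaled by C = 11. Verdict at x = -1: Kummer (I3) matches (x = -1; c = \frac{11}{2} equals 1+a-b for upper {-\frac{7}{2}, 1}: listed pattern). Hence: \frac{3465}{512} \cdot \pi.

Key observation: t_0 being 11, (1)_k (C = 11, x = -1) is k! itself.
Step ratio: r(k) = -1 * (k-\frac{7}{2}) (k+1) / [(k+\frac{11}{2}) (k+1)] - rational in k. x = -1; t_0 = 11; negate the roots.


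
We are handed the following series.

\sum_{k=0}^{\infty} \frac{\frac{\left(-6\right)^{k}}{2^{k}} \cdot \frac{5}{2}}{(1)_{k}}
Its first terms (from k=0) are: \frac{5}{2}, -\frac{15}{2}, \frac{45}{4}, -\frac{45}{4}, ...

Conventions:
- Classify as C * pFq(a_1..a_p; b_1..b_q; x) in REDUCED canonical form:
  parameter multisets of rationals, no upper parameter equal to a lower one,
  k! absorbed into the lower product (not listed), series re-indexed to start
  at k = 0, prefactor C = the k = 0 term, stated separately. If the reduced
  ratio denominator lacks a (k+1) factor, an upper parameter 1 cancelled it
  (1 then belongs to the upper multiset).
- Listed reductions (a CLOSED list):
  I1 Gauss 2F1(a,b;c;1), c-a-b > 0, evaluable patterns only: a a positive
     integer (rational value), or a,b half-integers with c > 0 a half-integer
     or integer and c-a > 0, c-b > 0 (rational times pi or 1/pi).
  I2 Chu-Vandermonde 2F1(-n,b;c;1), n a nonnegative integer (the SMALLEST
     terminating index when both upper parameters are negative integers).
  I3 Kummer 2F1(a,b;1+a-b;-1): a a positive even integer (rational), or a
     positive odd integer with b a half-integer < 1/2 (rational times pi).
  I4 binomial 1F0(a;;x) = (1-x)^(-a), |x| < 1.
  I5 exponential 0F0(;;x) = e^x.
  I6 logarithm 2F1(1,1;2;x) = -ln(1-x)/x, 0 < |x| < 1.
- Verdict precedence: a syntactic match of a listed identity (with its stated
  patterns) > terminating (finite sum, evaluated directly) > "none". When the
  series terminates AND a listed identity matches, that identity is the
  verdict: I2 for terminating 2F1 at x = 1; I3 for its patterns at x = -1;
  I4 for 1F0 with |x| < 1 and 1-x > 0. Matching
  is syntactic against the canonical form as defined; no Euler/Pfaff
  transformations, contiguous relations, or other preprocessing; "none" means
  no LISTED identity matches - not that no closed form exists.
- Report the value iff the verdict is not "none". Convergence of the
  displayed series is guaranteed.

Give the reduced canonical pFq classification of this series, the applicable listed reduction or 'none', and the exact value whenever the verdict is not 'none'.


This is \frac{5}{2} * 0F0(-; -; -3) in reduced canonical form. Verdict at x = -3: exponential (I5) matches (the 0F0 exponential series at x = -3). Hence: \frac{5}{2} \cdot e^{-3}.

Structural cue: x = -3 and the two k-th powers (C = 5/2, x = -3) combine into one argument.
Consecutive-term ratio: r(k) = -3 * 1 / [(k+1)] - rational in k, leading ratio -3; with t_0 = \frac{5}{2}, classification follows.


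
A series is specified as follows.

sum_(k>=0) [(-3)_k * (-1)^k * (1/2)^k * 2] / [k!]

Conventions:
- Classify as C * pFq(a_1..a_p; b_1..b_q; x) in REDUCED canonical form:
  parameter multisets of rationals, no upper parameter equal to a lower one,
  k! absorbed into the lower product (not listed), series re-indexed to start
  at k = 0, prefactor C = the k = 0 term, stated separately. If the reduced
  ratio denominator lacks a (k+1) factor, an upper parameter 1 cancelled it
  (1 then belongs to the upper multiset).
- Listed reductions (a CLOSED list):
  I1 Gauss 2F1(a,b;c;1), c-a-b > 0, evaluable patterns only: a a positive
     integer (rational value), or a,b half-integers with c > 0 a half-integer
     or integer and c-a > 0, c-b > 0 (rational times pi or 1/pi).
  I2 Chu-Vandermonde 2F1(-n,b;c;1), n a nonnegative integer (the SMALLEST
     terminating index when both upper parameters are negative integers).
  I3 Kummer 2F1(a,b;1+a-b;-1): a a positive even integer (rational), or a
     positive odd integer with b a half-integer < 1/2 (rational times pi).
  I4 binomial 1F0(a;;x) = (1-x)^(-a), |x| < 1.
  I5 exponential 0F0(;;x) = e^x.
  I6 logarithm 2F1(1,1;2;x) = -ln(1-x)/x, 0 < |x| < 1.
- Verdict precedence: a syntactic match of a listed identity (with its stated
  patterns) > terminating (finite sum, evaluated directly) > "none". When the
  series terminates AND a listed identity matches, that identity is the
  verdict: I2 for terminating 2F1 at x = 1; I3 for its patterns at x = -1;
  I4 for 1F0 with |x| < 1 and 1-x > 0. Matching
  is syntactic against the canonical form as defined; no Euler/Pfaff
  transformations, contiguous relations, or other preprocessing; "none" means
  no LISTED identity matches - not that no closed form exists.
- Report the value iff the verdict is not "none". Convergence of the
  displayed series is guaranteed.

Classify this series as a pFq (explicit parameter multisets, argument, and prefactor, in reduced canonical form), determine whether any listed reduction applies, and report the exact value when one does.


The series (x = -1/2) is 1F0: upper {-3}, lower {-}, prefactor 2. Verdict (x = -1/2): binomial (I4) applies (the 1F0 binomial series: exponent 3, x = -1/2). Exact value: 27/4.

Structural cue: x = (-1/2) and the (-1)^k factor (C = 2, x = -1/2) folds into the argument's sign.
Ratio: r(k) = (-1/2) * (k-3) / [(k+1)] - rational; roots negated = parameters, x = (-1/2), C = 2.


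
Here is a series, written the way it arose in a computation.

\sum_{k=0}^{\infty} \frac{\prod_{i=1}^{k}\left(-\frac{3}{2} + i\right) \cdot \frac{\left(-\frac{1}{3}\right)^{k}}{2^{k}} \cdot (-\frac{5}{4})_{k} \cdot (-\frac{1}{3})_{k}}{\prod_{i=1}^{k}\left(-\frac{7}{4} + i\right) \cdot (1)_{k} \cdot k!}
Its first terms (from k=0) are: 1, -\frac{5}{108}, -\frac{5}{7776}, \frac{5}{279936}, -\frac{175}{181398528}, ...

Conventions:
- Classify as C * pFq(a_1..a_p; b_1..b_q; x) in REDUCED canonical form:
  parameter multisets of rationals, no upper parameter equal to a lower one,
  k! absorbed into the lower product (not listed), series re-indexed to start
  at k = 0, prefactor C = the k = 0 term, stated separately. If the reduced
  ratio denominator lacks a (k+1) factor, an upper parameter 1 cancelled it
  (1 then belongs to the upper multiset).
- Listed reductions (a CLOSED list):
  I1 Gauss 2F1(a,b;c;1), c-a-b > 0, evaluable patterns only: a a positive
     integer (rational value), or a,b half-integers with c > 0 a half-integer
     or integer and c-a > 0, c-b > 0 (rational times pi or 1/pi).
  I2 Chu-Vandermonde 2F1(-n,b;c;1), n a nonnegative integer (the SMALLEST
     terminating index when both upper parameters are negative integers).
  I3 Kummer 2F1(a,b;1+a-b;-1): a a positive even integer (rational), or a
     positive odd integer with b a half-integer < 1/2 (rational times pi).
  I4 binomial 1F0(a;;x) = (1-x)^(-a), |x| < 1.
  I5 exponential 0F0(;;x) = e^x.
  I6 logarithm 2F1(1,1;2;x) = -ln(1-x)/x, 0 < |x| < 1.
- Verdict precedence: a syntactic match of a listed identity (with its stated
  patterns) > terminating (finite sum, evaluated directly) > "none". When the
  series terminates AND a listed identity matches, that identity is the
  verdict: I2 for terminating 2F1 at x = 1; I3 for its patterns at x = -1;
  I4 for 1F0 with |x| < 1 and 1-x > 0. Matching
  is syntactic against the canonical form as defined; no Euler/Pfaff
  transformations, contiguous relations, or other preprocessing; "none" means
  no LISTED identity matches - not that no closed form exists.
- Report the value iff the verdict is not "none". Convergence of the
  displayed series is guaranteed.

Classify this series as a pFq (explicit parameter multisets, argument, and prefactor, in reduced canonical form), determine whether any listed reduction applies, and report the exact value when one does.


The series (x = -\frac{1}{6}) is 3F2: upper {-\frac{5}{4}, -\frac{1}{2}, -\frac{1}{3}}, lower {-\frac{3}{4}, 1}, prefactor 1. Verdict: none. No listed pattern accepts 3F2(-\frac{5}{4}, -\frac{1}{2}, -\frac{1}{3}; -\frac{3}{4}, 1; -\frac{1}{6}).

Structural cue: t_0 = 1 here, and the lower running product (C = 1, x = -1/6) is a rising factorial.
Adjacent-term ratio: r(k) = -\frac{1}{6} * (k-\frac{5}{4}) (k-\frac{1}{2}) (k-\frac{1}{3}) / [(k-\frac{3}{4}) (k+1) (k+1)] ; factor over Q: parameters, x = -\frac{1}{6}, and C = 1.


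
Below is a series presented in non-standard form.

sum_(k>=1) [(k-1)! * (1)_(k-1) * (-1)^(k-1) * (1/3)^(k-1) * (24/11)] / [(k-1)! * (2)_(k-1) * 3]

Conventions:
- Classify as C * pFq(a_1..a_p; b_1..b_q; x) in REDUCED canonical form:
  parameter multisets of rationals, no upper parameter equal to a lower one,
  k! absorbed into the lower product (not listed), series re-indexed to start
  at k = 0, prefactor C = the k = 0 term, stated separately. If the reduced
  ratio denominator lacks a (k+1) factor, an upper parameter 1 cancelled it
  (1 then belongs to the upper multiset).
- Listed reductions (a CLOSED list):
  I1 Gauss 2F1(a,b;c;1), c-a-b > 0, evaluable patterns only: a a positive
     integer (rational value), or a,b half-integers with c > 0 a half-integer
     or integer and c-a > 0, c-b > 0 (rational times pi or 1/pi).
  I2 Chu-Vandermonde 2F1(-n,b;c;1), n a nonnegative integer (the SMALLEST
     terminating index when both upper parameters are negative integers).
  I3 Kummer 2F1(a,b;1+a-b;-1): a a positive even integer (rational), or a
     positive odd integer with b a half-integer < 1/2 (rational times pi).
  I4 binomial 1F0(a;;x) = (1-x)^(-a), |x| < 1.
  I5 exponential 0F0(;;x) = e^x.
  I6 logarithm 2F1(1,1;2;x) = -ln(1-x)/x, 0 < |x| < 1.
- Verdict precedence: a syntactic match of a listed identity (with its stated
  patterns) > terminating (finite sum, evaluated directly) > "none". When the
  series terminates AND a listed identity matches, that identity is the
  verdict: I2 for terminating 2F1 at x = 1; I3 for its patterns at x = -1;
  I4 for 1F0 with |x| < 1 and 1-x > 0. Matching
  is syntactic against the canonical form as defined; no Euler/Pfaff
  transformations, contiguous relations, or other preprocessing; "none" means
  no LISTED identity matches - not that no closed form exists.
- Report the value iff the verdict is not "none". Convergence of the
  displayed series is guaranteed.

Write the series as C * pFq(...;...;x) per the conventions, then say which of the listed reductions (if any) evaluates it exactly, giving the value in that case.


At argument -1/3: a 2F1 with upper {1, 1}, lower {2}, scaled by C = 8/11. Verdict: this is the logarithmic series (I6) (the logarithm: parameters (1,1;2), x = -1/3). Hence: (24/11) * ln(4/3).

Key step: from the first term 8/11: the constant factors (prefactor 8/11) combine into one prefactor.
Ratio: r(k) = (-1/3) * (k+1) (k+1) / [(k+2) (k+1)] - poly over poly, x = (-1/3) from leading terms; C = 8/11 at k = 0.


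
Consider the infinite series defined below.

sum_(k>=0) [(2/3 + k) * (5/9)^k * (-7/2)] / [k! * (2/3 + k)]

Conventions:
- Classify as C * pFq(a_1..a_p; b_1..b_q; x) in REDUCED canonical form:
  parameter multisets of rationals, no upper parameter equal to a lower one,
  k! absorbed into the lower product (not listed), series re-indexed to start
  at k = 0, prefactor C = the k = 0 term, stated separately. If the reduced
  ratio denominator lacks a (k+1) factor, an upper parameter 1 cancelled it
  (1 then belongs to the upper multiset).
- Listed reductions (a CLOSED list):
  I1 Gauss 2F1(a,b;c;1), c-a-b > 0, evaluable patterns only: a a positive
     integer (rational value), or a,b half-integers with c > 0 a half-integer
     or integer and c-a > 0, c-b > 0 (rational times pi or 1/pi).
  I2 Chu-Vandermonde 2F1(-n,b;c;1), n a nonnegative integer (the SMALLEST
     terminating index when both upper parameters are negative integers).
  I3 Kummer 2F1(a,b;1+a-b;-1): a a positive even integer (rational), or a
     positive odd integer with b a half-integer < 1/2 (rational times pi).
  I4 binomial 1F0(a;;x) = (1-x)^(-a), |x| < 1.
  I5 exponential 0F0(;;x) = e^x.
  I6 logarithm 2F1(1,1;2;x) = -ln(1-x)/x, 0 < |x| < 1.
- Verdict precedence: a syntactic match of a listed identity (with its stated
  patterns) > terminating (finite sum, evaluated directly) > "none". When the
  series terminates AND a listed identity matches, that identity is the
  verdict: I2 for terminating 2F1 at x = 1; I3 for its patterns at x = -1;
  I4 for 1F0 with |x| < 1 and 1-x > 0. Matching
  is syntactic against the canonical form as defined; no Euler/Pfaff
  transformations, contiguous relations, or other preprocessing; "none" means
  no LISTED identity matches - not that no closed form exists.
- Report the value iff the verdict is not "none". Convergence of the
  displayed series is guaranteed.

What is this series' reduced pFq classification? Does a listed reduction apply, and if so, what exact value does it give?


Reduced: x = 5/9, 0F0, upper = {-}, lower = {-}, C = -7/2. Verdict at x = 5/9: the I5 exponential reduction matches (the 0F0 exponential series at x = 5/9). Exact value: (-7/2) * e^(5/9).

The tell: x = (5/9) and k + 2/3 divides numerator and denominator alike; C = -7/2 after cancelling.
Step ratio: r(k) = (5/9) * 1 / [(k+1)] ; factor over Q: parameters, x = (5/9), and C = -7/2.


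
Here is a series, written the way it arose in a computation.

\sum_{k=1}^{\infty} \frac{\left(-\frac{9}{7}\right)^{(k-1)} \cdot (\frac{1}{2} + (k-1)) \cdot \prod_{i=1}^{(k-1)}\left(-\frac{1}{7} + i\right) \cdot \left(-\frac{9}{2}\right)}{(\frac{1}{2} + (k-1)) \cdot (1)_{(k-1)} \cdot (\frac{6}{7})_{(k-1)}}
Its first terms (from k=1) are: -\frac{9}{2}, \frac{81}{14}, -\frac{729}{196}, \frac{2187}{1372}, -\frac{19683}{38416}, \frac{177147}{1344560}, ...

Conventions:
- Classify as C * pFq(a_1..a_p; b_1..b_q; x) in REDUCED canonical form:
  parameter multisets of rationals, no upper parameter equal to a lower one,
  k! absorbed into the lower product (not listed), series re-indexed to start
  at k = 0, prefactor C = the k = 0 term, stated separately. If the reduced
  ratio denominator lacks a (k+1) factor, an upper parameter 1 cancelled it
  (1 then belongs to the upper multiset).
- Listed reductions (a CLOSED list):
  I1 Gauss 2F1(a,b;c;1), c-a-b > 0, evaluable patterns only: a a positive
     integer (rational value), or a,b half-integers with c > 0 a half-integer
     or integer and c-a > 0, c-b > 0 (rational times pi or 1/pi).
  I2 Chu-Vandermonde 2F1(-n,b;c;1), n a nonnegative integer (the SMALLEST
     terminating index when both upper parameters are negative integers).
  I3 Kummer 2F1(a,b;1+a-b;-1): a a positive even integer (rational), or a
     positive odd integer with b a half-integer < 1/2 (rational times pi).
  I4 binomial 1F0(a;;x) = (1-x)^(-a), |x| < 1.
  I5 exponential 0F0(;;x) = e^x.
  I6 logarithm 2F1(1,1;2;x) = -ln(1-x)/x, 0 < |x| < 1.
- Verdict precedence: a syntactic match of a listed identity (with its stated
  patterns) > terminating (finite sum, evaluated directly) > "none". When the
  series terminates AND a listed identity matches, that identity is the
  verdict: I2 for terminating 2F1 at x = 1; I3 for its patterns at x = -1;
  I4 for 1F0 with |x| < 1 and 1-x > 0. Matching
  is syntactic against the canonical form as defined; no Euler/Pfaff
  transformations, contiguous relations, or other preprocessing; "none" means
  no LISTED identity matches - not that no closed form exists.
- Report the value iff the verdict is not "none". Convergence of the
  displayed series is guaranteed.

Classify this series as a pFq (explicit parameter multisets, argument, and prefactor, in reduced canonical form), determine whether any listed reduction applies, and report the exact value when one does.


Prefactor -\frac{9}{2}, argument -\frac{9}{7}: 0F0 with upper {-} over lower {-}. Verdict: exponential (I5) matches (the 0F0 exponential series at x = -\frac{9}{7}). Its exact value is \left(-\frac{9}{2}\right) \cdot e^{-\frac{9}{7}}.

Key observation: with t_0 = -\frac{9}{2}, the factor k + 1/2 cancels (top and bottom), leaving prefactor -9/2.
Step ratio: r(k) = -\frac{9}{7} * 1 / [(k+1)] ; factor over Q: parameters, x = -\frac{9}{7}, and C = -\frac{9}{2}.


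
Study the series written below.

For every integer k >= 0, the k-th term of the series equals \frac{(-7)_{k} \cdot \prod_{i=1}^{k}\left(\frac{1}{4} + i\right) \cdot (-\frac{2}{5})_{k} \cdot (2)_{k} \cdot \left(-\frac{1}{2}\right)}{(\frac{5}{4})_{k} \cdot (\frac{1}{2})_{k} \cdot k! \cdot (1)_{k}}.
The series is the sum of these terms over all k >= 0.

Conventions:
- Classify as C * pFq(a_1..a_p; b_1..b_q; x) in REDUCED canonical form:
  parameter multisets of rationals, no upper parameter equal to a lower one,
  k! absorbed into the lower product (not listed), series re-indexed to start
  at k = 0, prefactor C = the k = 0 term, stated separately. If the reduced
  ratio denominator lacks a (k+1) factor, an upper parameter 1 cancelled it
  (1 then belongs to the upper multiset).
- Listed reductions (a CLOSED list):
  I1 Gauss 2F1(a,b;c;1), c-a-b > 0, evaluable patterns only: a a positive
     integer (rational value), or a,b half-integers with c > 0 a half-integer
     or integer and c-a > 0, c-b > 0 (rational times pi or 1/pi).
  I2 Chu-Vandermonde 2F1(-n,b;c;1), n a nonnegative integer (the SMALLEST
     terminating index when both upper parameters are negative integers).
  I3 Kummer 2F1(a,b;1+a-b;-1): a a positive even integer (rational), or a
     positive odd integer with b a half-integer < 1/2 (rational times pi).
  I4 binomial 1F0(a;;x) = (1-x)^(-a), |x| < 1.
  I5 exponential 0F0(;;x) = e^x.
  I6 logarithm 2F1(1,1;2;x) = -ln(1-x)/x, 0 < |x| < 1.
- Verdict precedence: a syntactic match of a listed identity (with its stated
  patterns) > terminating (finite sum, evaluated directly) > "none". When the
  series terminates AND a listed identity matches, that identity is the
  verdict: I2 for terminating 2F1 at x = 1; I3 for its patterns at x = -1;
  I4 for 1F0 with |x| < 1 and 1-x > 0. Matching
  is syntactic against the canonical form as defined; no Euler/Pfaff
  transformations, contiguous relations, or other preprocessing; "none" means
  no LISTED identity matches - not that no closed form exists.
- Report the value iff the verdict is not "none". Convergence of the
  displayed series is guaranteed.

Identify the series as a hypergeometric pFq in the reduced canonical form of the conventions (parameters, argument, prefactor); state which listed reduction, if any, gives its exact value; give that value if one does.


Prefactor -\frac{1}{2}, argument 1: 3F2 with upper {-7, -\frac{2}{5}, 2} over lower {\frac{1}{2}, 1}. Verdict: terminating - the sum ends at index 7 because -7 is a negative integer; exact evaluation follows. Exact value: -\frac{22073611}{8593750}.

Key observation: from the first term -\frac{1}{2}: the denominator's factorial ratio (C = -1/2) is a lower Pochhammer.
Term ratio: r(k) = 1 * (k-7) (k-\frac{2}{5}) (k+2) / [(k+\frac{1}{2}) (k+1) (k+1)] ; factor over Q: parameters, x = 1, and C = -\frac{1}{2}.


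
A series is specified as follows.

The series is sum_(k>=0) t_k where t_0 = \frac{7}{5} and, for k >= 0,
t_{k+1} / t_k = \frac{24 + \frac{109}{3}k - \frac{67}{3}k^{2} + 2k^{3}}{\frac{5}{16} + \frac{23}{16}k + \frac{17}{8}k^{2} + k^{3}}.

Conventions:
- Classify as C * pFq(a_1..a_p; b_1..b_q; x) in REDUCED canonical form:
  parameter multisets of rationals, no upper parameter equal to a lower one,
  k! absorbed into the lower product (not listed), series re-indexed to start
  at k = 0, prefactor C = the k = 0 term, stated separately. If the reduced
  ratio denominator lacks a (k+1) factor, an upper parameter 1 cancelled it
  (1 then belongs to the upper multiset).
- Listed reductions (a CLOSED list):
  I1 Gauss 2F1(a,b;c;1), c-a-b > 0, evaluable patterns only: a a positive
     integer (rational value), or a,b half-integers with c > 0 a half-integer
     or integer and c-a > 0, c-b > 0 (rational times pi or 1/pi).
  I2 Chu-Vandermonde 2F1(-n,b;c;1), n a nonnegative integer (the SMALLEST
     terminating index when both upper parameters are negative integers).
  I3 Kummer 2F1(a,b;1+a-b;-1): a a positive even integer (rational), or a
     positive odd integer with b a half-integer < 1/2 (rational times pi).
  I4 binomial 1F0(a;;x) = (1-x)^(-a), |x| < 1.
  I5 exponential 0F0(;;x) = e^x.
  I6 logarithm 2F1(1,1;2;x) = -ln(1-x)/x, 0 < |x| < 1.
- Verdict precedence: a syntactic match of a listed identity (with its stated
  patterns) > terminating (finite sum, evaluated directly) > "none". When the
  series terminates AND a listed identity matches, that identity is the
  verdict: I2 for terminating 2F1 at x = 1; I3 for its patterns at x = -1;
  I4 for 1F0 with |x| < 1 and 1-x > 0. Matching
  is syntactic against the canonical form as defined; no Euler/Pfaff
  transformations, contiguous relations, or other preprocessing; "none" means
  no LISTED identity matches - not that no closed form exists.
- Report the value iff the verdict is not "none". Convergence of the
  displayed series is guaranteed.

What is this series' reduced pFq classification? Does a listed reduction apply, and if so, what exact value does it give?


Classification (C = \frac{7}{5}): 2F1 with upper {-9, -\frac{8}{3}}, lower {\frac{5}{8}}, argument x = 2. Verdict: terminating - upper parameter -9 makes this a finite sum (last index 9), evaluated exactly. Hence: \frac{203152875310840763}{109660844160225}.

The tell: t_0 being \frac{7}{5}, the ratio is unreduced: k + 1/2 divides both sides (C = 7/5, x = 2).
Adjacent-term ratio: r(k) = 2 * (k-9) (k-\frac{8}{3}) / [(k+\frac{5}{8}) (k+1)] - rational in k. x = 2; t_0 = \frac{7}{5}; negate the roots.
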